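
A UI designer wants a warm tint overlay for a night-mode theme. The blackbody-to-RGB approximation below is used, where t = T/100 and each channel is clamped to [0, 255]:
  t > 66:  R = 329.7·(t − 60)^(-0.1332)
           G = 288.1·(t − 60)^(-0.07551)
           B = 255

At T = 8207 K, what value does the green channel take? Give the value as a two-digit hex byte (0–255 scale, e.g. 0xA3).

0xE4

t = 8207/100 = 82.07; the t > 66 branch applies.
G = 288.1·(82.07 − 60)^(-0.07551) = 288.1·22.07^(-0.07551) = 288.1·0.79164 = 228.072.
Rounded: 228; in hex, 0xE4.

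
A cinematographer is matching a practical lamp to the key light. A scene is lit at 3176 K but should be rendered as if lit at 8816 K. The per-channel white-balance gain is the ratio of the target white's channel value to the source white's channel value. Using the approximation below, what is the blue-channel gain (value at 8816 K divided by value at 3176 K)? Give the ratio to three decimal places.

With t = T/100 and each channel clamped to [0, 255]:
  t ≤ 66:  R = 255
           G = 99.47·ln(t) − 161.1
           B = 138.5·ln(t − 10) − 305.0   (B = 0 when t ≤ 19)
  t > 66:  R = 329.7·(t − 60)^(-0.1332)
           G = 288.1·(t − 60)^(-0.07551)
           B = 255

2.097

At 3176 K (t = 31.76):
  B = 138.5·ln(31.76 − 10) − 305.0 = 138.5·ln 21.76 − 305.0 = 138.5·3.0801 − 305.0 = 121.590.
At 8816 K (t = 88.16):
  B = 255 by definition for t > 66.
Gain = 255.000 / 121.590 = 2.0972 → 2.097.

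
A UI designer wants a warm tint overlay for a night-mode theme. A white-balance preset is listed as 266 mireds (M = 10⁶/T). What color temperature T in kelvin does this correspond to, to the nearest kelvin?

3759 K

T = 10⁶ / 266 = 3759.40 K → 3759 K.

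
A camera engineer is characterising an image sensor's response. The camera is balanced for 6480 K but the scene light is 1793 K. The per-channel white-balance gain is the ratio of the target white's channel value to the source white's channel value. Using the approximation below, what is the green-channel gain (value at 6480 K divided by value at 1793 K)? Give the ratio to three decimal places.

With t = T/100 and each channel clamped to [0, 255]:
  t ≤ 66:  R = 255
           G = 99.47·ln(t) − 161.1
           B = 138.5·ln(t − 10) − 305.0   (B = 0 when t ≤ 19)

At 1793 K (t = 17.93):
  G = 99.47·ln 17.93 − 161.1 = 99.47·2.8865 − 161.1 = 126.018.
At 6480 K (t = 64.8):
  G = 99.47·ln 64.8 − 161.1 = 99.47·4.1713 − 161.1 = 253.820.
Gain = 253.820 / 126.018 = 2.0142 → 2.014.

2.014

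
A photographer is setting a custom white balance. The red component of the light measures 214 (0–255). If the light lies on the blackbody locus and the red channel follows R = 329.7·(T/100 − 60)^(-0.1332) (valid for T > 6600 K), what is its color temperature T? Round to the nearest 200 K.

8600 K

(t − 60)^(-0.1332) = 214/329.7 = 0.64907.
t − 60 = 0.64907^(1/-0.1332) = 0.64907^(-7.508) = 25.657, so t = 85.657.
T = 100·t = 8566 K → 8600 K to the nearest 200 K.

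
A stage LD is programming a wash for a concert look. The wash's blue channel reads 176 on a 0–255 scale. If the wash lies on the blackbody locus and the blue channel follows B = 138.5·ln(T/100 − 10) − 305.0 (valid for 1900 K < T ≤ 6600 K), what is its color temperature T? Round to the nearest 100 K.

ln(t − 10) = (176 + 305.0) / 138.5 = 3.4729.
t − 10 = e^3.4729 = 32.231, so t = 42.231.
T = 100·t = 4223 K → 4200 K to the nearest 100 K.

4200 K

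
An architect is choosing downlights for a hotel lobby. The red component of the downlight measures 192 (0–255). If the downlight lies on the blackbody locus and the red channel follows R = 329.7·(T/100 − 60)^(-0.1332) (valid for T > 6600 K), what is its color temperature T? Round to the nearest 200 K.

(t − 60)^(-0.1332) = 192/329.7 = 0.58235.
t − 60 = 0.58235^(1/-0.1332) = 0.58235^(-7.508) = 57.929, so t = 117.929.
T = 100·t = 11793 K → 11800 K to the nearest 200 K.

11800 K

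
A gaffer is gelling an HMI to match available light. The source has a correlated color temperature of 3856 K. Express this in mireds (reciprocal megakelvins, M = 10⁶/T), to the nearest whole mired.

259 mireds

M = 10⁶ / 3856 = 259.336 → 259 mireds.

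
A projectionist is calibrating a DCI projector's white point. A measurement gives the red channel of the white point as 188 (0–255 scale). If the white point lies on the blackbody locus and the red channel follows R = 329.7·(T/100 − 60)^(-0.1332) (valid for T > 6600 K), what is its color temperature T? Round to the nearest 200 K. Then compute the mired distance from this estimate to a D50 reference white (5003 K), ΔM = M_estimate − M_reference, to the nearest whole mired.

-122 mireds

(t − 60)^(-0.1332) = 188/329.7 = 0.57022.
t − 60 = 0.57022^(1/-0.1332) = 0.57022^(-7.508) = 67.848, so t = 127.848.
T = 100·t = 12785 K → 12800 K to the nearest 200 K.
M_estimate = 10⁶/12800 = 78.12; M_reference = 10⁶/5003 = 199.88.
ΔM = 78.12 − 199.88 = -121.76 → -122 mireds.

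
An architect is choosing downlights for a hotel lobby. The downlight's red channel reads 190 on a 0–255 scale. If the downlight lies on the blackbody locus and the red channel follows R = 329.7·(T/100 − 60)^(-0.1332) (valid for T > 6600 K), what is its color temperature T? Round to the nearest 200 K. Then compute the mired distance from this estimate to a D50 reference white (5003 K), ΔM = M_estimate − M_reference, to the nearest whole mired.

(t − 60)^(-0.1332) = 190/329.7 = 0.57628.
t − 60 = 0.57628^(1/-0.1332) = 0.57628^(-7.508) = 62.667, so t = 122.667.
T = 100·t = 12267 K → 12200 K to the nearest 200 K.
M_estimate = 10⁶/12200 = 81.97; M_reference = 10⁶/5003 = 199.88.
ΔM = 81.97 − 199.88 = -117.91 → -118 mireds.

-118 mireds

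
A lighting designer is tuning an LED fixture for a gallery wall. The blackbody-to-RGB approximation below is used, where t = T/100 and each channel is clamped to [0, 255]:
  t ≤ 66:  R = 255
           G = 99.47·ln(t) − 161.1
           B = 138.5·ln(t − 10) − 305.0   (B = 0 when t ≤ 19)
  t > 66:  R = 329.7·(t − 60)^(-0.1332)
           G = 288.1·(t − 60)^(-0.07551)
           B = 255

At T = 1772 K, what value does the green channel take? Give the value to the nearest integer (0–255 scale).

t = 1772/100 = 17.72; the t ≤ 66 branch applies.
G = 99.47·ln 17.72 − 161.1 = 99.47·2.8747 − 161.1 = 124.846.
Rounded: 125.

125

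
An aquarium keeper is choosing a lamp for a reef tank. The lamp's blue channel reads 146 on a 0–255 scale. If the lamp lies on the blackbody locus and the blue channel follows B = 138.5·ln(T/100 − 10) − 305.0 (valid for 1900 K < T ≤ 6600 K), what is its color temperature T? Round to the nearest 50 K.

ln(t − 10) = (146 + 305.0) / 138.5 = 3.2563.
t − 10 = e^3.2563 = 25.954, so t = 35.954.
T = 100·t = 3595 K → 3600 K to the nearest 50 K.

3600 K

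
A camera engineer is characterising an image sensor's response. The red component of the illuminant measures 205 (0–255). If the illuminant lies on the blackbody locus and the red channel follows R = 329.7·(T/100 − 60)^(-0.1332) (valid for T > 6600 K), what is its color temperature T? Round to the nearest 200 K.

9600 K

(t − 60)^(-0.1332) = 205/329.7 = 0.62178.
t − 60 = 0.62178^(1/-0.1332) = 0.62178^(-7.508) = 35.423, so t = 95.423.
T = 100·t = 9542 K → 9600 K to the nearest 200 K.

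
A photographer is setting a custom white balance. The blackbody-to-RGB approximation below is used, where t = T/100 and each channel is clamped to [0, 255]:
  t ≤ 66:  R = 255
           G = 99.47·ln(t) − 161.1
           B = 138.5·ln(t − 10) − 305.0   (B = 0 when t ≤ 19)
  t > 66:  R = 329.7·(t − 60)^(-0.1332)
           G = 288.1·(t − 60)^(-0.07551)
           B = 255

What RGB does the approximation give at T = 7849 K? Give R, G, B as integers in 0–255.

t = 7849/100 = 78.49; the t > 66 branch applies.
R = 329.7·(78.49 − 60)^(-0.1332) = 329.7·18.49^(-0.1332) = 329.7·0.67802 = 223.544.
G = 288.1·(78.49 − 60)^(-0.07551) = 288.1·18.49^(-0.07551) = 288.1·0.80229 = 231.141.
B = 255 by definition for t > 66.
Rounded: (224, 231, 255).

R=224, G=231, B=255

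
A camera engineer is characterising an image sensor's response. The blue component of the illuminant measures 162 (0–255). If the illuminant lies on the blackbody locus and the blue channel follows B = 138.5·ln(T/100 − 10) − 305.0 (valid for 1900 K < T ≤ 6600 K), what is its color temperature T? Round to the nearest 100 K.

3900 K

ln(t − 10) = (162 + 305.0) / 138.5 = 3.3718.
t − 10 = e^3.3718 = 29.132, so t = 39.132.
T = 100·t = 3913 K → 3900 K to the nearest 100 K.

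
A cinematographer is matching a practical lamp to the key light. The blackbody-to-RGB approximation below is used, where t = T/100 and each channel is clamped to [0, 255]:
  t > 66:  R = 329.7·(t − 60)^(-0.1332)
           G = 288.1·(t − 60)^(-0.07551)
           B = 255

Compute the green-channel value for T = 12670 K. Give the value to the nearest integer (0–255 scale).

210

t = 12670/100 = 126.7; the t > 66 branch applies.
G = 288.1·(126.7 − 60)^(-0.07551) = 288.1·66.7^(-0.07551) = 288.1·0.72822 = 209.799.
Rounded: 210.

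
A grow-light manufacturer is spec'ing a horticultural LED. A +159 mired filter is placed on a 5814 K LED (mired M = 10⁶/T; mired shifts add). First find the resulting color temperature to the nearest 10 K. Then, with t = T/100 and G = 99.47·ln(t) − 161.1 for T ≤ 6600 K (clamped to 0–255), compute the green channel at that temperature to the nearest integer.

M_in = 10⁶/5814 = 172.00; M_out = 172.00 + (+159) = 331.00.
T_out = 10⁶/331.00 = 3021.2 K → 3020 K; t = 30.2.
G = 99.47·ln 30.2 − 161.1 = 99.47·3.4078 − 161.1 = 177.878.
Rounded: 178.

178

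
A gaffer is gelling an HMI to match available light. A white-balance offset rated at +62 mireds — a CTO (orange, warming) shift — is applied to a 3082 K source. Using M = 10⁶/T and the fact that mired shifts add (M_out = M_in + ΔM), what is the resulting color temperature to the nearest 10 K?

M_in = 10⁶/3082 = 324.46 mireds.
M_out = 324.46 + (+62) = 386.46 mireds.
T_out = 10⁶/386.46 = 2587.6 K → 2590 K.

2590 K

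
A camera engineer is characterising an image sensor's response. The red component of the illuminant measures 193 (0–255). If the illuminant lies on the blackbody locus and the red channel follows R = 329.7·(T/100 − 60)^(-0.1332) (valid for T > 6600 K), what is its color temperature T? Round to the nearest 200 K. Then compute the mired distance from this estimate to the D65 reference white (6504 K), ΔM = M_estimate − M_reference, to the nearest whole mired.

(t − 60)^(-0.1332) = 193/329.7 = 0.58538.
t − 60 = 0.58538^(1/-0.1332) = 0.58538^(-7.508) = 55.713, so t = 115.713.
T = 100·t = 11571 K → 11600 K to the nearest 200 K.
M_estimate = 10⁶/11600 = 86.21; M_reference = 10⁶/6504 = 153.75.
ΔM = 86.21 − 153.75 = -67.54 → -68 mireds.

-68 mireds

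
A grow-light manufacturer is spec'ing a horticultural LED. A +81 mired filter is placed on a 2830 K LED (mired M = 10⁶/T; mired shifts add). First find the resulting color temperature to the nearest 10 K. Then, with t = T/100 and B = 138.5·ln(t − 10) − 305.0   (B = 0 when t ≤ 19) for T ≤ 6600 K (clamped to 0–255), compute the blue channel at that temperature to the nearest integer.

M_in = 10⁶/2830 = 353.36; M_out = 353.36 + (+81) = 434.36.
T_out = 10⁶/434.36 = 2302.3 K → 2300 K; t = 23.
B = 138.5·ln(23 − 10) − 305.0 = 138.5·ln 13 − 305.0 = 138.5·2.5649 − 305.0 = 50.245.
Rounded: 50.

50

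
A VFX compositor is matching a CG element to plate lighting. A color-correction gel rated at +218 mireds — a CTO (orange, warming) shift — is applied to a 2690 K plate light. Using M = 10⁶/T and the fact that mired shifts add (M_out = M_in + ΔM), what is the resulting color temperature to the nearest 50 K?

1700 K

M_in = 10⁶/2690 = 371.75 mireds.
M_out = 371.75 + (+218) = 589.75 mireds.
T_out = 10⁶/589.75 = 1695.6 K → 1700 K.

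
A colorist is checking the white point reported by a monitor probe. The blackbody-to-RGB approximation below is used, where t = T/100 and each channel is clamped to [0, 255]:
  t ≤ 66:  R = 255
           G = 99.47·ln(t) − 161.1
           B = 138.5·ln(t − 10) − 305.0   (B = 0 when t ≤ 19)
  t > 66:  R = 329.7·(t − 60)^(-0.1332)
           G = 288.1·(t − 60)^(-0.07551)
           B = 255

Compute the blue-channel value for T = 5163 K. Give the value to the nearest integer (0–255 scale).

211

t = 5163/100 = 51.63; the t ≤ 66 branch applies.
B = 138.5·ln(51.63 − 10) − 305.0 = 138.5·ln 41.63 − 305.0 = 138.5·3.7288 − 305.0 = 211.442.
Rounded: 211.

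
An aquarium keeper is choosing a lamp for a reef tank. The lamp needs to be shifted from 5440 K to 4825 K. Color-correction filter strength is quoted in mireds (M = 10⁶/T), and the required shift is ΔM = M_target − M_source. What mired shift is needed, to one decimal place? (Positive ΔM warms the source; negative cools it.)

M_source = 10⁶/5440 = 183.824; M_target = 10⁶/4825 = 207.254.
ΔM = 207.254 − 183.824 = 23.430 → +23.4 mireds, a warming shift.

+23.4 mireds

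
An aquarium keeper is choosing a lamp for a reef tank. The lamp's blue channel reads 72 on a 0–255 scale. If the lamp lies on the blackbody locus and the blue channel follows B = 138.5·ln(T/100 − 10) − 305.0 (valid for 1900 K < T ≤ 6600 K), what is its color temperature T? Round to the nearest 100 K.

2500 K

ln(t − 10) = (72 + 305.0) / 138.5 = 2.7220.
t − 10 = e^2.7220 = 15.211, so t = 25.211.
T = 100·t = 2521 K → 2500 K to the nearest 100 K.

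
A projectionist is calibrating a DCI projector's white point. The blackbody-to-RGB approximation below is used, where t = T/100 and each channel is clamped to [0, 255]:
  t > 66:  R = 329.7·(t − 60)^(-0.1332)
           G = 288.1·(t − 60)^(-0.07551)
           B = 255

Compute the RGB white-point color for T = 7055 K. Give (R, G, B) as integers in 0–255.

t = 7055/100 = 70.55; the t > 66 branch applies.
R = 329.7·(70.55 − 60)^(-0.1332) = 329.7·10.55^(-0.1332) = 329.7·0.73064 = 240.892.
G = 288.1·(70.55 − 60)^(-0.07551) = 288.1·10.55^(-0.07551) = 288.1·0.83702 = 241.145.
B = 255 by definition for t > 66.
Rounded: (241, 241, 255).

(241, 241, 255)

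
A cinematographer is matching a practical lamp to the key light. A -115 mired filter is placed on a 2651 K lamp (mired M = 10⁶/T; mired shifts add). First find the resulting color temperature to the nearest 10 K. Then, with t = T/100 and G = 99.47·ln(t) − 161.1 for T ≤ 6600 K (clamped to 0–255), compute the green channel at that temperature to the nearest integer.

201

M_in = 10⁶/2651 = 377.22; M_out = 377.22 + (-115) = 262.22.
T_out = 10⁶/262.22 = 3813.6 K → 3810 K; t = 38.1.
G = 99.47·ln 38.1 − 161.1 = 99.47·3.6402 − 161.1 = 200.992.
Rounded: 201.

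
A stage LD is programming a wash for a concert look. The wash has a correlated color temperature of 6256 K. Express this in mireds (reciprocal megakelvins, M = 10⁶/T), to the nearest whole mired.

M = 10⁶ / 6256 = 159.847 → 160 mireds.

160 mireds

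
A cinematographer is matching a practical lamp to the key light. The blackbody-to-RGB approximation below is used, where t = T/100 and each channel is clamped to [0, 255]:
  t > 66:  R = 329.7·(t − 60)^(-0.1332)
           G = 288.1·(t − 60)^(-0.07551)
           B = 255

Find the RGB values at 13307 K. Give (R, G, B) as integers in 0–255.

(186, 208, 255)

t = 13307/100 = 133.07; the t > 66 branch applies.
R = 329.7·(133.07 − 60)^(-0.1332) = 329.7·73.07^(-0.1332) = 329.7·0.56461 = 186.153.
G = 288.1·(133.07 − 60)^(-0.07551) = 288.1·73.07^(-0.07551) = 288.1·0.72322 = 208.359.
B = 255 by definition for t > 66.
Rounded: (186, 208, 255).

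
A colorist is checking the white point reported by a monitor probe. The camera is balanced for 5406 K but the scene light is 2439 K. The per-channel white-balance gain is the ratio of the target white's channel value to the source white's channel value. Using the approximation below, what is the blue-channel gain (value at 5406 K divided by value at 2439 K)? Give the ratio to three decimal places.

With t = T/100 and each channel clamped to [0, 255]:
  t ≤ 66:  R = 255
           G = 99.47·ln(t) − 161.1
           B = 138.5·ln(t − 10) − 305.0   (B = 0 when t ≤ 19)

3.410

At 2439 K (t = 24.39):
  B = 138.5·ln(24.39 − 10) − 305.0 = 138.5·ln 14.39 − 305.0 = 138.5·2.6665 − 305.0 = 64.315.
At 5406 K (t = 54.06):
  B = 138.5·ln(54.06 − 10) − 305.0 = 138.5·ln 44.06 − 305.0 = 138.5·3.7856 − 305.0 = 219.299.
Gain = 219.299 / 64.315 = 3.4098 → 3.410.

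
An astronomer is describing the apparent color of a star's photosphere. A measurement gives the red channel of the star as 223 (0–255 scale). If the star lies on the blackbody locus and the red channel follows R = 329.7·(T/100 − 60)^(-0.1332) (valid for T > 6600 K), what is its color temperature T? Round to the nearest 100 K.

7900 K

(t − 60)^(-0.1332) = 223/329.7 = 0.67637.
t − 60 = 0.67637^(1/-0.1332) = 0.67637^(-7.508) = 18.831, so t = 78.831.
T = 100·t = 7883 K → 7900 K to the nearest 100 K.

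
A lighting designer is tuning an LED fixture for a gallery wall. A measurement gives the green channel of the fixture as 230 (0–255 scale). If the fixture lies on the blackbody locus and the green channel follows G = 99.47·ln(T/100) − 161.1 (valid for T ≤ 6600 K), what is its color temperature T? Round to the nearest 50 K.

5100 K

ln t = (230 + 161.1) / 99.47 = 3.9318.
t = e^3.9318 = 51.001.
T = 100·t = 5100 K → 5100 K to the nearest 50 K.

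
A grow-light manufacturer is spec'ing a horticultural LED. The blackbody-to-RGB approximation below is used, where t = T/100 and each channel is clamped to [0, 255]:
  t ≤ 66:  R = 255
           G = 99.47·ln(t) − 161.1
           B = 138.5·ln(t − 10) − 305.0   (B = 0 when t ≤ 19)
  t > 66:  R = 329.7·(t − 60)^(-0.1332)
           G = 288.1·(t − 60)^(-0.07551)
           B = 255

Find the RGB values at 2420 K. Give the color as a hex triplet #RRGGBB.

#FF9C3E

t = 2420/100 = 24.2; the t ≤ 66 branch applies.
R = 255 by definition for t ≤ 66.
G = 99.47·ln 24.2 − 161.1 = 99.47·3.1864 − 161.1 = 155.846.
B = 138.5·ln(24.2 − 10) − 305.0 = 138.5·ln 14.2 − 305.0 = 138.5·2.6532 − 305.0 = 62.474.
Rounded: (255, 156, 62).
In hex: #FF9C3E.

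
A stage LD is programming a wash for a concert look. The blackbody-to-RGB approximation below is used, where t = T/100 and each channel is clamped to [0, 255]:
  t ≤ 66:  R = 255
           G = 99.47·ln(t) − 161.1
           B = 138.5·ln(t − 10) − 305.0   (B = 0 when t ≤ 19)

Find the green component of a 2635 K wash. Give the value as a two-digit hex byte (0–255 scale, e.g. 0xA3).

t = 2635/100 = 26.35; the t ≤ 66 branch applies.
G = 99.47·ln 26.35 − 161.1 = 99.47·3.2715 − 161.1 = 164.313.
Rounded: 164; in hex, 0xA4.

0xA4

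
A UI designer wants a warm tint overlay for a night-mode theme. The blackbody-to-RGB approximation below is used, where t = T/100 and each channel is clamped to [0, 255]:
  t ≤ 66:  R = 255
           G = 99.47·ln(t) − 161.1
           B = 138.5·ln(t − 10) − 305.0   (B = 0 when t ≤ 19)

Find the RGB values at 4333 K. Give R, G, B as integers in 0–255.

R=255, G=214, B=181

t = 4333/100 = 43.33; the t ≤ 66 branch applies.
R = 255 by definition for t ≤ 66.
G = 99.47·ln 43.33 − 161.1 = 99.47·3.7688 − 161.1 = 213.787.
B = 138.5·ln(43.33 − 10) − 305.0 = 138.5·ln 33.33 − 305.0 = 138.5·3.5065 − 305.0 = 180.644.
Rounded: (255, 214, 181).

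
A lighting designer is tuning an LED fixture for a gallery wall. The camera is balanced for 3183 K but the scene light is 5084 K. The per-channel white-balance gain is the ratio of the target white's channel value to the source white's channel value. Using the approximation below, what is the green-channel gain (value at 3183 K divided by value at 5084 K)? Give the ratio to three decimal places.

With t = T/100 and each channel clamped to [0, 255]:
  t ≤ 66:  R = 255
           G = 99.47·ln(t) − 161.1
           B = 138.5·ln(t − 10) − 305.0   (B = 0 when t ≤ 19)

0.797

At 5084 K (t = 50.84):
  G = 99.47·ln 50.84 − 161.1 = 99.47·3.9287 − 161.1 = 229.686.
At 3183 K (t = 31.83):
  G = 99.47·ln 31.83 − 161.1 = 99.47·3.4604 − 161.1 = 183.107.
Gain = 183.107 / 229.686 = 0.7972 → 0.797.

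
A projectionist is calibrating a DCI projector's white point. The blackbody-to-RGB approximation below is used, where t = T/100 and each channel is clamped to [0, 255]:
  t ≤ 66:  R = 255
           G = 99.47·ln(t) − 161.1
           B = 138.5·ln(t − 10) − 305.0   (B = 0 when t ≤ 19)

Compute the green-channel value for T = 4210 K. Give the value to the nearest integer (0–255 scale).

t = 4210/100 = 42.1; the t ≤ 66 branch applies.
G = 99.47·ln 42.1 − 161.1 = 99.47·3.7400 − 161.1 = 210.923.
Rounded: 211.

211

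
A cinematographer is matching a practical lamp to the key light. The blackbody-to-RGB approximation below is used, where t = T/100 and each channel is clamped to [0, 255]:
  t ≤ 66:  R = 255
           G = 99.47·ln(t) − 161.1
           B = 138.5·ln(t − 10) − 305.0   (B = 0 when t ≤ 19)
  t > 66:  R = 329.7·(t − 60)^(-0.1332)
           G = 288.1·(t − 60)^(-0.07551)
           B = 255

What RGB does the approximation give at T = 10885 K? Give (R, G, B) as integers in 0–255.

(196, 215, 255)

t = 10885/100 = 108.85; the t > 66 branch applies.
R = 329.7·(108.85 − 60)^(-0.1332) = 329.7·48.85^(-0.1332) = 329.7·0.59572 = 196.409.
G = 288.1·(108.85 − 60)^(-0.07551) = 288.1·48.85^(-0.07551) = 288.1·0.74554 = 214.792.
B = 255 by definition for t > 66.
Rounded: (196, 215, 255).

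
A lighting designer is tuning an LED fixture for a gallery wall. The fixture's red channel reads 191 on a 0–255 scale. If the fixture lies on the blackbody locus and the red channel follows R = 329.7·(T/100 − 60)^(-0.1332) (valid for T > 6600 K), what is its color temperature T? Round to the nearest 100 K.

(t − 60)^(-0.1332) = 191/329.7 = 0.57931.
t − 60 = 0.57931^(1/-0.1332) = 0.57931^(-7.508) = 60.245, so t = 120.245.
T = 100·t = 12025 K → 12000 K to the nearest 100 K.

12000 K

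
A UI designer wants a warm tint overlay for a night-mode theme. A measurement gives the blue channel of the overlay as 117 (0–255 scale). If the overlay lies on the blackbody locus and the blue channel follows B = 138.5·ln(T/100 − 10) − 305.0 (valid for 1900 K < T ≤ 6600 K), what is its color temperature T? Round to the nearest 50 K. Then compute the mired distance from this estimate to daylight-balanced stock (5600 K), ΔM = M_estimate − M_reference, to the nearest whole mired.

+144 mireds

ln(t − 10) = (117 + 305.0) / 138.5 = 3.0469.
t − 10 = e^3.0469 = 21.051, so t = 31.051.
T = 100·t = 3105 K → 3100 K to the nearest 50 K.
M_estimate = 10⁶/3100 = 322.58; M_reference = 10⁶/5600 = 178.57.
ΔM = 322.58 − 178.57 = 144.01 → +144 mireds.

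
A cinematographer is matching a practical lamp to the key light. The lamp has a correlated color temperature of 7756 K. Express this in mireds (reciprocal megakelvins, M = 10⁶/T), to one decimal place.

M = 10⁶ / 7756 = 128.932 → 128.9 mireds.

128.9 mireds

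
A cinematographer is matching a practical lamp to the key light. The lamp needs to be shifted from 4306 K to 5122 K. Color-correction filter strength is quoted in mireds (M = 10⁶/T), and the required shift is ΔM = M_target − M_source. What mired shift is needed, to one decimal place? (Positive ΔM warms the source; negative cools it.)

M_source = 10⁶/4306 = 232.234; M_target = 10⁶/5122 = 195.236.
ΔM = 195.236 − 232.234 = -36.998 → -37.0 mireds, a cooling shift.

-37.0 mireds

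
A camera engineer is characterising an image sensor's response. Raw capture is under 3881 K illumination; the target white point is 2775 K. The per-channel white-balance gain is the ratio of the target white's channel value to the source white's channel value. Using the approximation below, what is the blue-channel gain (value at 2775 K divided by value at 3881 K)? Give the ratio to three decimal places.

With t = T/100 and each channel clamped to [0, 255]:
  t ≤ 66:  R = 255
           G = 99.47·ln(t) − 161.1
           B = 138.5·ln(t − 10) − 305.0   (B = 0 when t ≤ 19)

At 3881 K (t = 38.81):
  B = 138.5·ln(38.81 − 10) − 305.0 = 138.5·ln 28.81 − 305.0 = 138.5·3.3607 − 305.0 = 160.460.
At 2775 K (t = 27.75):
  B = 138.5·ln(27.75 − 10) − 305.0 = 138.5·ln 17.75 − 305.0 = 138.5·2.8764 − 305.0 = 93.379.
Gain = 93.379 / 160.460 = 0.5819 → 0.582.

0.582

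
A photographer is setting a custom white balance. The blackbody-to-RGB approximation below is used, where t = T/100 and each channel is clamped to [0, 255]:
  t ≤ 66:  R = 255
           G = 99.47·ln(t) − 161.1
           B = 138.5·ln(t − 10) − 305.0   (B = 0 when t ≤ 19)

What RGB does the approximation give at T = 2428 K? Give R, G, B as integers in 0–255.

t = 2428/100 = 24.28; the t ≤ 66 branch applies.
R = 255 by definition for t ≤ 66.
G = 99.47·ln 24.28 − 161.1 = 99.47·3.1897 − 161.1 = 156.175.
B = 138.5·ln(24.28 − 10) − 305.0 = 138.5·ln 14.28 − 305.0 = 138.5·2.6589 − 305.0 = 63.252.
Rounded: (255, 156, 63).

R=255, G=156, B=63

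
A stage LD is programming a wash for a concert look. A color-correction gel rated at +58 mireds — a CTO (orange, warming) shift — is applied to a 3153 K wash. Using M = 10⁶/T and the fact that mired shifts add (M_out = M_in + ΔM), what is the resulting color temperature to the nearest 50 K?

M_in = 10⁶/3153 = 317.16 mireds.
M_out = 317.16 + (+58) = 375.16 mireds.
T_out = 10⁶/375.16 = 2665.5 K → 2650 K.

2650 K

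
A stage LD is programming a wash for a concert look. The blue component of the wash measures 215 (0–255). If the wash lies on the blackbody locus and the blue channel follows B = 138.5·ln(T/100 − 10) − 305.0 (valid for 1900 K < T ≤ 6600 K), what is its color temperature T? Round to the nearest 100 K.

ln(t − 10) = (215 + 305.0) / 138.5 = 3.7545.
t − 10 = e^3.7545 = 42.713, so t = 52.713.
T = 100·t = 5271 K → 5300 K to the nearest 100 K.

5300 K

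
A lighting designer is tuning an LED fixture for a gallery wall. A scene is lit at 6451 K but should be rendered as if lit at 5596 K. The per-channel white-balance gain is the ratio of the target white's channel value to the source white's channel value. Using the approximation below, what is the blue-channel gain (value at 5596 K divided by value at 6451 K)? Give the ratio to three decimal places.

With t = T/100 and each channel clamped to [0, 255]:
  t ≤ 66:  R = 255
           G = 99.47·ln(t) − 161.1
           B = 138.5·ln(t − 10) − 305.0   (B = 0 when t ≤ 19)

0.905

At 6451 K (t = 64.51):
  B = 138.5·ln(64.51 − 10) − 305.0 = 138.5·ln 54.51 − 305.0 = 138.5·3.9984 − 305.0 = 248.776.
At 5596 K (t = 55.96):
  B = 138.5·ln(55.96 − 10) − 305.0 = 138.5·ln 45.96 − 305.0 = 138.5·3.8278 − 305.0 = 225.146.
Gain = 225.146 / 248.776 = 0.9050 → 0.905.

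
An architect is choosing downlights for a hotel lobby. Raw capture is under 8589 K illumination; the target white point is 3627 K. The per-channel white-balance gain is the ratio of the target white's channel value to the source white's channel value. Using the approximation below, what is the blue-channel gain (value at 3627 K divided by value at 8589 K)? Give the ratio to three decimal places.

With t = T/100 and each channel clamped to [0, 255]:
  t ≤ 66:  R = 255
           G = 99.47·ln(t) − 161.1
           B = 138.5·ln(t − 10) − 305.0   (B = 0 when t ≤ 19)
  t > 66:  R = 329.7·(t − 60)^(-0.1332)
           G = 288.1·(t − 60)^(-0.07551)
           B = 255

0.579

At 8589 K (t = 85.89):
  B = 255 by definition for t > 66.
At 3627 K (t = 36.27):
  B = 138.5·ln(36.27 − 10) − 305.0 = 138.5·ln 26.27 − 305.0 = 138.5·3.2684 − 305.0 = 147.677.
Gain = 147.677 / 255.000 = 0.5791 → 0.579.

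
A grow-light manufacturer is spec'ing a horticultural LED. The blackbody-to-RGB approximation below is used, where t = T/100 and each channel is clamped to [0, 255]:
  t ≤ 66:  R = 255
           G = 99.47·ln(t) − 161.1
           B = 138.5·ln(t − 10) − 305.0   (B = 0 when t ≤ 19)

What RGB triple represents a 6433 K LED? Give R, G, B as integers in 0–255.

R=255, G=253, B=248

t = 6433/100 = 64.33; the t ≤ 66 branch applies.
R = 255 by definition for t ≤ 66.
G = 99.47·ln 64.33 − 161.1 = 99.47·4.1640 − 161.1 = 253.096.
B = 138.5·ln(64.33 − 10) − 305.0 = 138.5·ln 54.33 − 305.0 = 138.5·3.9951 − 305.0 = 248.318.
Rounded: (255, 253, 248).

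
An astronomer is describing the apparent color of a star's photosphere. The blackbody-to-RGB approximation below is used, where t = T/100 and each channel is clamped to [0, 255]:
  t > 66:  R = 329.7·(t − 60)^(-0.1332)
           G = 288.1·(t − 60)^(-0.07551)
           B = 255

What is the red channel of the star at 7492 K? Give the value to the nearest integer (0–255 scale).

230

t = 7492/100 = 74.92; the t > 66 branch applies.
R = 329.7·(74.92 − 60)^(-0.1332) = 329.7·14.92^(-0.1332) = 329.7·0.69768 = 230.024.
Rounded: 230.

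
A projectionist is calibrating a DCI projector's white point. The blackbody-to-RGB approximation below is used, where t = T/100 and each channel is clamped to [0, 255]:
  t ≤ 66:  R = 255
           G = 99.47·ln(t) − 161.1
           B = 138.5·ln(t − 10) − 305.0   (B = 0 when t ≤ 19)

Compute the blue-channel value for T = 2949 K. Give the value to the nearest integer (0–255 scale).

106

t = 2949/100 = 29.49; the t ≤ 66 branch applies.
B = 138.5·ln(29.49 − 10) − 305.0 = 138.5·ln 19.49 − 305.0 = 138.5·2.9699 − 305.0 = 106.331.
Rounded: 106.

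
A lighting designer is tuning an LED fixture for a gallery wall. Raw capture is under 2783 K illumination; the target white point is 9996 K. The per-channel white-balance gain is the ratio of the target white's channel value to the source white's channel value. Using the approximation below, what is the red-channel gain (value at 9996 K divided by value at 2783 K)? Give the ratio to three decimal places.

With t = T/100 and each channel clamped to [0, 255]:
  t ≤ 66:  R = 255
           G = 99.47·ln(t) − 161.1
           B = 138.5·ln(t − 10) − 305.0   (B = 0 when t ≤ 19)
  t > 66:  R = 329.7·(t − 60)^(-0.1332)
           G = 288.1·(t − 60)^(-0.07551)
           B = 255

0.791

At 2783 K (t = 27.83):
  R = 255 by definition for t ≤ 66.
At 9996 K (t = 99.96):
  R = 329.7·(99.96 − 60)^(-0.1332) = 329.7·39.96^(-0.1332) = 329.7·0.61188 = 201.736.
Gain = 201.736 / 255.000 = 0.7911 → 0.791.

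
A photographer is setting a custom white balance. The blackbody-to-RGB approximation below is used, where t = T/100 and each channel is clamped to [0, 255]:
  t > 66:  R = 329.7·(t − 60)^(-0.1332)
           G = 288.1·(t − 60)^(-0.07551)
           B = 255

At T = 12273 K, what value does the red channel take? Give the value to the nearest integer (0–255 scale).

t = 12273/100 = 122.73; the t > 66 branch applies.
R = 329.7·(122.73 − 60)^(-0.1332) = 329.7·62.73^(-0.1332) = 329.7·0.57620 = 189.974.
Rounded: 190.

190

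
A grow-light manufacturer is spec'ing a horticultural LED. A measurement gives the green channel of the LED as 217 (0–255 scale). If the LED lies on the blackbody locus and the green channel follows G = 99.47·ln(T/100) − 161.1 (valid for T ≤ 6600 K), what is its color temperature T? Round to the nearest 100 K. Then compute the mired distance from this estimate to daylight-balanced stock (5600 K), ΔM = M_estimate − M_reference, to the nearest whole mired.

+44 mireds

ln t = (217 + 161.1) / 99.47 = 3.8011.
t = e^3.8011 = 44.752.
T = 100·t = 4475 K → 4500 K to the nearest 100 K.
M_estimate = 10⁶/4500 = 222.22; M_reference = 10⁶/5600 = 178.57.
ΔM = 222.22 − 178.57 = 43.65 → +44 mireds.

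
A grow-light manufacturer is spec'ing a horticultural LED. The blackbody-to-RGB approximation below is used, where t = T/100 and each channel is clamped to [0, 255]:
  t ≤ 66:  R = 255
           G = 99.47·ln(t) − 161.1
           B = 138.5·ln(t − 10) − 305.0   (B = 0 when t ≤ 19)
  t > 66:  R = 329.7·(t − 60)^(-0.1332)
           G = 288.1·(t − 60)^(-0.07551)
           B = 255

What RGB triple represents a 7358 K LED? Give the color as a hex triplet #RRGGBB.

t = 7358/100 = 73.58; the t > 66 branch applies.
R = 329.7·(73.58 − 60)^(-0.1332) = 329.7·13.58^(-0.1332) = 329.7·0.70648 = 232.925.
G = 288.1·(73.58 − 60)^(-0.07551) = 288.1·13.58^(-0.07551) = 288.1·0.82121 = 236.591.
B = 255 by definition for t > 66.
Rounded: (233, 237, 255).
In hex: #E9EDFF.

#E9EDFF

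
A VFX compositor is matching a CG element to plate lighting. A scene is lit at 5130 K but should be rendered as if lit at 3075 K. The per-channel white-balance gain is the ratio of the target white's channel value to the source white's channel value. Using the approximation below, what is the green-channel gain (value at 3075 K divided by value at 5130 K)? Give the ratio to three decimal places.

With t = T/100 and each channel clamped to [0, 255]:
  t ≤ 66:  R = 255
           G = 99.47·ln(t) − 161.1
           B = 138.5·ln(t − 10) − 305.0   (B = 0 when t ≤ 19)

At 5130 K (t = 51.3):
  G = 99.47·ln 51.3 − 161.1 = 99.47·3.9377 − 161.1 = 230.582.
At 3075 K (t = 30.75):
  G = 99.47·ln 30.75 − 161.1 = 99.47·3.4259 − 161.1 = 179.673.
Gain = 179.673 / 230.582 = 0.7792 → 0.779.

0.779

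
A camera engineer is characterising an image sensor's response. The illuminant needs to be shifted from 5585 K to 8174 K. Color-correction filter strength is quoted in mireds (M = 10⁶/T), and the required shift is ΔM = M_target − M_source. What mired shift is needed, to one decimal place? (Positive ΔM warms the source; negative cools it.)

M_source = 10⁶/5585 = 179.051; M_target = 10⁶/8174 = 122.339.
ΔM = 122.339 − 179.051 = -56.712 → -56.7 mireds, a cooling shift.

-56.7 mireds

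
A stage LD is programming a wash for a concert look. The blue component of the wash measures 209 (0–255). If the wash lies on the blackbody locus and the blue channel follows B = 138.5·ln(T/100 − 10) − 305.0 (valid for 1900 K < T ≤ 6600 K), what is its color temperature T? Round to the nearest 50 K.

5100 K

ln(t − 10) = (209 + 305.0) / 138.5 = 3.7112.
t − 10 = e^3.7112 = 40.903, so t = 50.903.
T = 100·t = 5090 K → 5100 K to the nearest 50 K.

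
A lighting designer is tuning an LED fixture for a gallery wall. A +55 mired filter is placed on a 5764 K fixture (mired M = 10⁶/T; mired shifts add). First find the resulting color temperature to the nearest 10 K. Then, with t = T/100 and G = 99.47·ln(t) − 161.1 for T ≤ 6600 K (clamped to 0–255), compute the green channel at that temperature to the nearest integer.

215

M_in = 10⁶/5764 = 173.49; M_out = 173.49 + (+55) = 228.49.
T_out = 10⁶/228.49 = 4376.5 K → 4380 K; t = 43.8.
G = 99.47·ln 43.8 − 161.1 = 99.47·3.7796 − 161.1 = 214.860.
Rounded: 215.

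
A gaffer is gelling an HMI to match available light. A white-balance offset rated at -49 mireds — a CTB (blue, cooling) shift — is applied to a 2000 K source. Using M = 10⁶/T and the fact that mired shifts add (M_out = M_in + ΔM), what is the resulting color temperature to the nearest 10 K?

M_in = 10⁶/2000 = 500.00 mireds.
M_out = 500.00 + (-49) = 451.00 mireds.
T_out = 10⁶/451.00 = 2217.3 K → 2220 K.

2220 K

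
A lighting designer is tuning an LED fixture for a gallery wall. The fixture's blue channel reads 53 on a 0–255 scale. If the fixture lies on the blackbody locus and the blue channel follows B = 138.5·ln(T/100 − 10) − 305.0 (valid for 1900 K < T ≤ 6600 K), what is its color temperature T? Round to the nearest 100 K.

ln(t − 10) = (53 + 305.0) / 138.5 = 2.5848.
t − 10 = e^2.5848 = 13.261, so t = 23.261.
T = 100·t = 2326 K → 2300 K to the nearest 100 K.

2300 K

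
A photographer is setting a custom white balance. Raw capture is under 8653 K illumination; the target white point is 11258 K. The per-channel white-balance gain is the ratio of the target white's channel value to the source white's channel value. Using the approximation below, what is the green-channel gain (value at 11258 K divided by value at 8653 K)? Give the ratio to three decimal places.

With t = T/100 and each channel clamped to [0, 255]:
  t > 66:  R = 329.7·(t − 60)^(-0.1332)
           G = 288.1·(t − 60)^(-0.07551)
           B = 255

0.950

At 8653 K (t = 86.53):
  G = 288.1·(86.53 − 60)^(-0.07551) = 288.1·26.53^(-0.07551) = 288.1·0.78072 = 224.925.
At 11258 K (t = 112.58):
  G = 288.1·(112.58 − 60)^(-0.07551) = 288.1·52.58^(-0.07551) = 288.1·0.74141 = 213.601.
Gain = 213.601 / 224.925 = 0.9497 → 0.950.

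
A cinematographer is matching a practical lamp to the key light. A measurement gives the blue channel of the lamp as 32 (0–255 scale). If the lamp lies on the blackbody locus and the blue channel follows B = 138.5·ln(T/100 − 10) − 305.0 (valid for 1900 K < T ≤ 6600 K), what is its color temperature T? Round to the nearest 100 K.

2100 K

ln(t − 10) = (32 + 305.0) / 138.5 = 2.4332.
t − 10 = e^2.4332 = 11.395, so t = 21.395.
T = 100·t = 2140 K → 2100 K to the nearest 100 K.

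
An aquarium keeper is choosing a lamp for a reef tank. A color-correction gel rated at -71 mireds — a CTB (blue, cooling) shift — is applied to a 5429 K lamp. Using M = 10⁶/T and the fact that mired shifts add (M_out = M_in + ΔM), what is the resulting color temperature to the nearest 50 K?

M_in = 10⁶/5429 = 184.20 mireds.
M_out = 184.20 + (-71) = 113.20 mireds.
T_out = 10⁶/113.20 = 8834.2 K → 8850 K.

8850 K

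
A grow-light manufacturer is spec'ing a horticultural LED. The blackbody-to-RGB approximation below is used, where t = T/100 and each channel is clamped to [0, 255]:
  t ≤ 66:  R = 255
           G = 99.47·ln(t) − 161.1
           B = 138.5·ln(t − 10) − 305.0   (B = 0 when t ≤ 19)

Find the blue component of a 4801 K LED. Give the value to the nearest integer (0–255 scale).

199

t = 4801/100 = 48.01; the t ≤ 66 branch applies.
B = 138.5·ln(48.01 − 10) − 305.0 = 138.5·ln 38.01 − 305.0 = 138.5·3.6378 − 305.0 = 198.842.
Rounded: 199.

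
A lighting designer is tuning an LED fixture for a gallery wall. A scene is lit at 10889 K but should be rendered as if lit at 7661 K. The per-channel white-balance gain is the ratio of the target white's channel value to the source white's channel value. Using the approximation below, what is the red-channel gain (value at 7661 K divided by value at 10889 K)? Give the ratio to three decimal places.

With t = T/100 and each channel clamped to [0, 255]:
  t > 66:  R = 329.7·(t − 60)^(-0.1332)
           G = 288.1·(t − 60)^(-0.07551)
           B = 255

1.155

At 10889 K (t = 108.89):
  R = 329.7·(108.89 − 60)^(-0.1332) = 329.7·48.89^(-0.1332) = 329.7·0.59566 = 196.388.
At 7661 K (t = 76.61):
  R = 329.7·(76.61 − 60)^(-0.1332) = 329.7·16.61^(-0.1332) = 329.7·0.68778 = 226.760.
Gain = 226.760 / 196.388 = 1.1547 → 1.155.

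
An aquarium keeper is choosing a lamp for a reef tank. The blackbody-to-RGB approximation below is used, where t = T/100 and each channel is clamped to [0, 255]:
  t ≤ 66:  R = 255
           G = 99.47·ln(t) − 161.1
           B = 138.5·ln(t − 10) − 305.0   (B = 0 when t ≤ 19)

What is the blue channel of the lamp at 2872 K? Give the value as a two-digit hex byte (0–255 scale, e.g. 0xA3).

t = 2872/100 = 28.72; the t ≤ 66 branch applies.
B = 138.5·ln(28.72 − 10) − 305.0 = 138.5·ln 18.72 − 305.0 = 138.5·2.9296 − 305.0 = 100.749.
Rounded: 101; in hex, 0x65.

0x65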